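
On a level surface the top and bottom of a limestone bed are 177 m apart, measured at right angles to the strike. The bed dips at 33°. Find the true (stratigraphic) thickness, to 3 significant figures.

True thickness t = w · sin(dip) = 177 × sin 33°
t = 177 × 0.5446 = 96.401 m

96.4 m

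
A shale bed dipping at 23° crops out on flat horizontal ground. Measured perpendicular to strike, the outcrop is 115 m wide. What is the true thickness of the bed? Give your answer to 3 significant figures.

True thickness t = w · sin(dip) = 115 × sin 23°
t = 115 × 0.3907 = 44.934 m

44.9 m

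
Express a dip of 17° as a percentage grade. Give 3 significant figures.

30.6%

grade % = 100 × tan 17° = 100 × 0.3057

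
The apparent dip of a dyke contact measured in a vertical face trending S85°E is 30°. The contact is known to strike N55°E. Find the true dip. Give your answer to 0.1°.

The section is 40° from the strike.
tan δ = tan α / sin β = tan 30° / sin 40° = 0.5774 / 0.6428 = 0.8982
δ = arctan(0.8982) = 41.93°

41.9°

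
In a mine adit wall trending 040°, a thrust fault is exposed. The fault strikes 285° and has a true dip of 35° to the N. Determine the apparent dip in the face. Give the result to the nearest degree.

32°

The strike is 285° and the section trends 040°; the acute angle between them is β = 65°.
tan(apparent dip) = tan 35° · sin 65° = 0.6346
α = arctan(0.6346) = 32.40°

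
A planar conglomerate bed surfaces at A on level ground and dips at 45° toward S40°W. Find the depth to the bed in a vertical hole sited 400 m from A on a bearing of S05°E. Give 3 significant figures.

The hole lies 45° from the dip direction, so the down-dip offset is 400 × cos 45° = 282.84 m.
Depth = down-dip offset × tan(dip) = 282.84 × tan 45° = 282.84 × 1.0000
Depth = 282.84 m

283 m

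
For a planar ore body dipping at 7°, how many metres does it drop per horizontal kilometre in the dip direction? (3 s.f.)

drop per km = 1000 × tan 7° = 1000 × 0.1228

123 m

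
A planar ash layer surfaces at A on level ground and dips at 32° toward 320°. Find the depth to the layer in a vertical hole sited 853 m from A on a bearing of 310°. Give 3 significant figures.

525 m

The hole lies 10° from the dip direction, so the down-dip offset is 853 × cos 10° = 840.04 m.
Depth = down-dip offset × tan(dip) = 840.04 × tan 32° = 840.04 × 0.6249
Depth = 524.92 m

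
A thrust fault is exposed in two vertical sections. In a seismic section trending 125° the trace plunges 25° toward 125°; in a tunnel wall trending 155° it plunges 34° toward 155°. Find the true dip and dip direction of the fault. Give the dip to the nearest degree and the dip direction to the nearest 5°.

true dip 36°, dip direction 175°

Represent each trace as a vector plunging at its apparent dip toward its trend (east-north-up frame): v₁ = (0.742, -0.520, -0.423), v₂ = (0.350, -0.751, -0.559).
n = v₁ × v₂ = (0.027, -0.267, 0.376) (taken with n_z > 0).
tan δ = √(n_x²+n_y²)/n_z = 0.268/0.376, so δ = 35.5°.
Dip direction = azimuth of (n_x, n_y) = atan2(0.027, -0.267) = 174°.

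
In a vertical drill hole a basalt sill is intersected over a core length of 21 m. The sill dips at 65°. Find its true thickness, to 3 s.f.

8.87 m

True thickness t = h · cos(dip) = 21 × cos 65°
t = 21 × 0.4226 = 8.875 m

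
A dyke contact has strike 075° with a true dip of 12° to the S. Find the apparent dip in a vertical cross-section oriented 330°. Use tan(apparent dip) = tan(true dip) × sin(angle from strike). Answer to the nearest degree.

The section lies 75° from the strike.
tan α = tan 12° × sin 75° = 0.2126 × 0.9659 = 0.2053
apparent dip = arctan 0.2053 = 11.60°

12°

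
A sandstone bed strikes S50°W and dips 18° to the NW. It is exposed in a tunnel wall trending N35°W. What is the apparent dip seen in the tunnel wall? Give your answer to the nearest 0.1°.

Angle between strike (S50°W) and section (N35°W): β = 85°.
tan α = tan 18° × sin 85° = 0.3249 × 0.9962 = 0.3237
apparent dip = arctan 0.3237 = 17.94°

17.9°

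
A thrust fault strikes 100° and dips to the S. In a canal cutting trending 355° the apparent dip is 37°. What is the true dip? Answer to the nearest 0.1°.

The section is 75° from the strike.
tan(true dip) = tan 37° / sin 75° = 0.7801
δ = arctan(0.7801) = 37.96°

38.0°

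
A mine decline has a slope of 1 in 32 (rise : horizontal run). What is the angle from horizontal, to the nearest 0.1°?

tan θ = 1/32 = 0.0312
θ = arctan(0.0312) = 1.79°

1.8°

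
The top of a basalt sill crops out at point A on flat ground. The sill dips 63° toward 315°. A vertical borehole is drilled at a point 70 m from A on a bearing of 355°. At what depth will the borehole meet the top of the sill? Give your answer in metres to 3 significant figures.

105 m

The hole lies 40° from the dip direction, so the down-dip offset is 70 × cos 40° = 53.62 m.
Depth = down-dip offset × tan(dip) = 53.62 × tan 63° = 53.62 × 1.9626
Depth = 105.24 m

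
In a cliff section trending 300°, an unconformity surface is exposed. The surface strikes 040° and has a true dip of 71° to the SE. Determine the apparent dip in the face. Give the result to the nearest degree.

71°

The strike is 040° and the section trends 300°; the acute angle between them is β = 80°.
tan(apparent dip) = tan 71° · sin 80° = 2.8601
α = arctan(2.8601) = 70.73°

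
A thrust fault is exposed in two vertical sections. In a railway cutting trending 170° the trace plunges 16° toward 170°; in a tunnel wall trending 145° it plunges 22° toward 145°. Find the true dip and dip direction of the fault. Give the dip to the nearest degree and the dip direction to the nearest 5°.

Each apparent-dip line lies in the plane. As unit vectors (x east, y north, z up), v₁ plunges 16°→170° and v₂ plunges 22°→145°.
The plane normal is n = v₁ × v₂ ∝ (0.145, -0.084, 0.377).
tan δ = √(n_x²+n_y²)/n_z = 0.168/0.377, so δ = 24.0°.
The horizontal component of n points toward azimuth atan2(n_x, n_y) = 120°, the dip direction.

true dip 24°, dip direction 120°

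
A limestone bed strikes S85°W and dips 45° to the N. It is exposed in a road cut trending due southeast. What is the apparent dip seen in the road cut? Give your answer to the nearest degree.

37°

The strike is S85°W and the section trends due southeast; the acute angle between them is β = 50°.
tan α = tan 45° × sin 50° = 1.0000 × 0.7660 = 0.7660
apparent dip = arctan 0.7660 = 37.45°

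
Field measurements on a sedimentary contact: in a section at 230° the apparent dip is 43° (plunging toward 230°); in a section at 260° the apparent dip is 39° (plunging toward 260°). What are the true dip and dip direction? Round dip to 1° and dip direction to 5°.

true dip 43°, dip direction 230°

Each apparent-dip line lies in the plane. As unit vectors (x east, y north, z up), v₁ plunges 43°→230° and v₂ plunges 39°→260°.
Cross product v₁ × v₂ gives the pole to the plane: n ∝ (-0.204, -0.169, 0.284).
Dip δ = arctan(|n_h|/n_z) = arctan(0.265/0.284) = 43.0°.
Dip direction = atan2(-0.204, -0.169) = 230° (azimuth of n's horizontal projection).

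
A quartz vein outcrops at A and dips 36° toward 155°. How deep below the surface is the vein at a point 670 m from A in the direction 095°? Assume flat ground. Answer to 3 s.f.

243 m

The hole lies 60° from the dip direction, so the down-dip offset is 670 × cos 60° = 335.00 m.
Depth = down-dip offset × tan(dip) = 335.00 × tan 36° = 335.00 × 0.7265
Depth = 243.39 m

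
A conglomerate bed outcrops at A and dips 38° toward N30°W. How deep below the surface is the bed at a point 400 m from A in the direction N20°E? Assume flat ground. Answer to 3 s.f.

201 m

The hole lies 50° from the dip direction, so the down-dip offset is 400 × cos 50° = 257.12 m.
Depth = down-dip offset × tan(dip) = 257.12 × tan 38° = 257.12 × 0.7813
Depth = 200.88 m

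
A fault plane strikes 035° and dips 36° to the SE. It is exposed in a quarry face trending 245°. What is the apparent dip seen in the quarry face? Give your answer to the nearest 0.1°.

20.0°

The section lies 30° from the strike.
tan α = tan 36° × sin 30° = 0.7265 × 0.5000 = 0.3633
α = arctan(0.3633) = 19.96°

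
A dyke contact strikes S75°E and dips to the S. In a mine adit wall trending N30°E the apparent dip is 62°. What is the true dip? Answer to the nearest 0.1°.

62.8°

The section is 75° from the strike.
tan δ = tan α / sin β = tan 62° / sin 75° = 1.8807 / 0.9659 = 1.9471
δ = arctan(1.9471) = 62.82°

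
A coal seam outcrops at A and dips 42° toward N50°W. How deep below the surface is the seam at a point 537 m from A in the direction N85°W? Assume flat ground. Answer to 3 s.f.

The hole lies 35° from the dip direction, so the down-dip offset is 537 × cos 35° = 439.88 m.
Depth = down-dip offset × tan(dip) = 439.88 × tan 42° = 439.88 × 0.9004
Depth = 396.07 m

396 m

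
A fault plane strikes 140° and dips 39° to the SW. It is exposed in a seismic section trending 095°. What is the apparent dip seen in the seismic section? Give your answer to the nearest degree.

30°

The section lies 45° from the strike.
tan(apparent dip) = tan 39° · sin 45° = 0.5726
apparent dip = arctan 0.5726 = 29.80°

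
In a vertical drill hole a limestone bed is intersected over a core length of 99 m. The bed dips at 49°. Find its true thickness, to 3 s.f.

64.9 m

True thickness t = h · cos(dip) = 99 × cos 49°
t = 99 × 0.6561 = 64.950 m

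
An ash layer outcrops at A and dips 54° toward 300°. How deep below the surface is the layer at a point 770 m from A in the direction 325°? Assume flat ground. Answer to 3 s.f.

961 m

The hole lies 25° from the dip direction, so the down-dip offset is 770 × cos 25° = 697.86 m.
Depth = down-dip offset × tan(dip) = 697.86 × tan 54° = 697.86 × 1.3764
Depth = 960.52 m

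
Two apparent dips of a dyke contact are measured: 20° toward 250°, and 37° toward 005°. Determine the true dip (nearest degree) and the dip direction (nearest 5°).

true dip 47°, dip direction 320°

Represent each trace as a vector plunging at its apparent dip toward its trend (east-north-up frame): v₁ = (-0.883, -0.321, -0.342), v₂ = (0.070, 0.796, -0.602).
n = v₁ × v₂ = (-0.466, 0.555, 0.680) (taken with n_z > 0).
tan δ = √(n_x²+n_y²)/n_z = 0.725/0.680, so δ = 46.8°.
Dip direction = azimuth of (n_x, n_y) = atan2(-0.466, 0.555) = 320°.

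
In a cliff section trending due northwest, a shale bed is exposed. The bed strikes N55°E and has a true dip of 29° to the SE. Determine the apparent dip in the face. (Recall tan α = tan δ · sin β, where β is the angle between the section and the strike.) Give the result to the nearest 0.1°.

The strike is N55°E and the section trends due northwest; the acute angle between them is β = 80°.
tan α = tan 29° × sin 80° = 0.5543 × 0.9848 = 0.5459
apparent dip = arctan 0.5459 = 28.63°

28.6°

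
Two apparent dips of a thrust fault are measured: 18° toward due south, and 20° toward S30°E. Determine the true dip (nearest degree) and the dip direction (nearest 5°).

The two traces are lines in the plane: v₁ = (sin 180°·cos 18°, cos 180°·cos 18°, −sin 18°), v₂ = (sin 150°·cos 20°, cos 150°·cos 20°, −sin 20°).
n = v₁ × v₂ = (0.074, -0.145, 0.447) (taken with n_z > 0).
Dip δ = arctan(|n_h|/n_z) = arctan(0.163/0.447) = 20.0°.
The horizontal component of n points toward azimuth atan2(n_x, n_y) = 153°, the dip direction.

true dip 20°, dip direction 155°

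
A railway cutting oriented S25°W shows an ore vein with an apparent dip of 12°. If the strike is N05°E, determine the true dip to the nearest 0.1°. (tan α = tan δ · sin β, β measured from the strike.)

β = acute angle between strike N05°E and section S25°W = 20°.
tan δ = tan α / sin β = tan 12° / sin 20° = 0.2126 / 0.3420 = 0.6215
true dip = arctan 0.6215 = 31.86°

31.9°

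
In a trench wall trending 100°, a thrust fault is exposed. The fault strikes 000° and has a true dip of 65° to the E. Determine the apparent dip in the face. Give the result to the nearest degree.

65°

The strike is 000° and the section trends 100°; the acute angle between them is β = 80°.
tan α = tan 65° × sin 80° = 2.1445 × 0.9848 = 2.1119
α = arctan(2.1119) = 64.66°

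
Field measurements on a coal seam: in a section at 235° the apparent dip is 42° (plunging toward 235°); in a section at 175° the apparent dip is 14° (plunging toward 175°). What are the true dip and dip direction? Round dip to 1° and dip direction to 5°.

true dip 43°, dip direction 250°

The two traces are lines in the plane: v₁ = (sin 235°·cos 42°, cos 235°·cos 42°, −sin 42°), v₂ = (sin 175°·cos 14°, cos 175°·cos 14°, −sin 14°).
The plane normal is n = v₁ × v₂ ∝ (-0.544, -0.204, 0.624).
True dip = arccos(n_z / |n|) = arccos(0.7323) = 42.9°.
The horizontal component of n points toward azimuth atan2(n_x, n_y) = 249°, the dip direction.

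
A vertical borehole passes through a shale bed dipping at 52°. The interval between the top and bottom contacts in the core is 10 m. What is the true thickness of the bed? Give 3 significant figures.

6.16 m

True thickness t = h · cos(dip) = 10 × cos 52°
t = 10 × 0.6157 = 6.157 m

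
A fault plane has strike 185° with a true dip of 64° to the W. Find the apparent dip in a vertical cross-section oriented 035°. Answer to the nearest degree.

The section lies 30° from the strike.
tan α = tan 64° × sin 30° = 2.0503 × 0.5000 = 1.0252
apparent dip = arctan 1.0252 = 45.71°

46°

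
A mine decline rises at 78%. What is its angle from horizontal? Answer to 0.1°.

38.0°

tan θ = 78/100 = 0.7800
θ = arctan(0.7800) = 37.95°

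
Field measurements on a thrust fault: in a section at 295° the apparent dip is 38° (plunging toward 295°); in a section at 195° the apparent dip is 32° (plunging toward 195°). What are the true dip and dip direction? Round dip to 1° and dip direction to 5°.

Represent each trace as a vector plunging at its apparent dip toward its trend (east-north-up frame): v₁ = (-0.714, 0.333, -0.616), v₂ = (-0.219, -0.819, -0.530).
Cross product v₁ × v₂ gives the pole to the plane: n ∝ (-0.681, -0.243, 0.658).
True dip = arccos(n_z / |n|) = arccos(0.6732) = 47.7°.
Dip direction = azimuth of (n_x, n_y) = atan2(-0.681, -0.243) = 250°.

true dip 48°, dip direction 250°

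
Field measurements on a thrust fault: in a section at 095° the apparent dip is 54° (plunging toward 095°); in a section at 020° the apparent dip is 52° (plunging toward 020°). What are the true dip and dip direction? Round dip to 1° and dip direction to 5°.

Each apparent-dip line lies in the plane. As unit vectors (x east, y north, z up), v₁ plunges 54°→095° and v₂ plunges 52°→020°.
n = v₁ × v₂ = (0.508, 0.291, 0.350) (taken with n_z > 0).
Dip δ = arctan(|n_h|/n_z) = arctan(0.586/0.350) = 59.2°.
Dip direction = atan2(0.508, 0.291) = 60° (azimuth of n's horizontal projection).

true dip 59°, dip direction 060°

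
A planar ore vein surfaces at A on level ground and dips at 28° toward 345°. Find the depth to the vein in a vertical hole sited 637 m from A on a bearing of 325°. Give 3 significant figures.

The hole lies 20° from the dip direction, so the down-dip offset is 637 × cos 20° = 598.58 m.
Depth = down-dip offset × tan(dip) = 598.58 × tan 28° = 598.58 × 0.5317
Depth = 318.27 m

318 m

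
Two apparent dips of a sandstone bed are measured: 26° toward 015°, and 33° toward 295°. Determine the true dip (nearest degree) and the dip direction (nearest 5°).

true dip 37°, dip direction 325°

Represent each trace as a vector plunging at its apparent dip toward its trend (east-north-up frame): v₁ = (0.233, 0.868, -0.438), v₂ = (-0.760, 0.354, -0.545).
n = v₁ × v₂ = (-0.317, 0.460, 0.742) (taken with n_z > 0).
tan δ = √(n_x²+n_y²)/n_z = 0.559/0.742, so δ = 37.0°.
The horizontal component of n points toward azimuth atan2(n_x, n_y) = 325°, the dip direction.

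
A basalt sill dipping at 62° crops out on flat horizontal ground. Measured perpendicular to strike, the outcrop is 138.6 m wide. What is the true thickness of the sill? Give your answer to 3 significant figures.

True thickness t = w · sin(dip) = 138.6 × sin 62°
t = 138.6 × 0.8829 = 122.377 m

122 m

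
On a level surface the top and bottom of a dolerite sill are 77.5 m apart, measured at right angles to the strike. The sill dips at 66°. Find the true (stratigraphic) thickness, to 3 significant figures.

70.8 m

True thickness t = w · sin(dip) = 77.5 × sin 66°
t = 77.5 × 0.9135 = 70.800 m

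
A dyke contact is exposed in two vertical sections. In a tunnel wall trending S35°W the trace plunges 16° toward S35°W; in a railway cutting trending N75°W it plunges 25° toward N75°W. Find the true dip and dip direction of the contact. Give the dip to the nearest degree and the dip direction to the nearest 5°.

true dip 26°, dip direction 270°

The two traces are lines in the plane: v₁ = (sin 215°·cos 16°, cos 215°·cos 16°, −sin 16°), v₂ = (sin 285°·cos 25°, cos 285°·cos 25°, −sin 25°).
The plane normal is n = v₁ × v₂ ∝ (-0.397, -0.008, 0.819).
True dip = arccos(n_z / |n|) = arccos(0.8996) = 25.9°.
Dip direction = azimuth of (n_x, n_y) = atan2(-0.397, -0.008) = 269°.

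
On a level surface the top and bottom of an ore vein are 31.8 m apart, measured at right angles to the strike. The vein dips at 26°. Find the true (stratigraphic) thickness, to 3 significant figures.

13.9 m

True thickness t = w · sin(dip) = 31.8 × sin 26°
t = 31.8 × 0.4384 = 13.940 m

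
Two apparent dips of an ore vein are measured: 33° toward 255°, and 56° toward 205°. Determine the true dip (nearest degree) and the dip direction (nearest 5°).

true dip 57°, dip direction 190°

Represent each trace as a vector plunging at its apparent dip toward its trend (east-north-up frame): v₁ = (-0.810, -0.217, -0.545), v₂ = (-0.236, -0.507, -0.829).
The plane normal is n = v₁ × v₂ ∝ (-0.096, -0.543, 0.359).
Dip δ = arctan(|n_h|/n_z) = arctan(0.551/0.359) = 56.9°.
The horizontal component of n points toward azimuth atan2(n_x, n_y) = 190°, the dip direction.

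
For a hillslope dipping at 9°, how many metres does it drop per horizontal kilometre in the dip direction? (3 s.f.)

158 m

drop per km = 1000 × tan 9° = 1000 × 0.1584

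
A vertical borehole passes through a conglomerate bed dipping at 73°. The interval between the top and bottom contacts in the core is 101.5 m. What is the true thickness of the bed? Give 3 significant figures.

True thickness t = h · cos(dip) = 101.5 × cos 73°
t = 101.5 × 0.2924 = 29.676 m

29.7 m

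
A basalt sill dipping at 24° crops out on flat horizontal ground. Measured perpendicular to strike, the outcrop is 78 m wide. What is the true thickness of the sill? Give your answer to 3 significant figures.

True thickness t = w · sin(dip) = 78 × sin 24°
t = 78 × 0.4067 = 31.725 m

31.7 m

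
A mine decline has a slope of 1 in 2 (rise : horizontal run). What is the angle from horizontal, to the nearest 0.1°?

tan θ = 1/2 = 0.5000
θ = arctan(0.5000) = 26.57°

26.6°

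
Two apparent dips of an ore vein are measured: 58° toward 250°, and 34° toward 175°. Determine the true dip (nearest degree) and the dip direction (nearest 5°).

The two traces are lines in the plane: v₁ = (sin 250°·cos 58°, cos 250°·cos 58°, −sin 58°), v₂ = (sin 175°·cos 34°, cos 175°·cos 34°, −sin 34°).
n = v₁ × v₂ = (-0.599, -0.340, 0.424) (taken with n_z > 0).
Dip δ = arctan(|n_h|/n_z) = arctan(0.689/0.424) = 58.4°.
Dip direction = atan2(-0.599, -0.340) = 240° (azimuth of n's horizontal projection).

true dip 58°, dip direction 240°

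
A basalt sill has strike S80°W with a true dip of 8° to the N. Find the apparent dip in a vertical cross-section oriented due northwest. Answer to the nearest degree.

7°

Angle between strike (S80°W) and section (due northwest): β = 55°.
tan α = tan 8° × sin 55° = 0.1405 × 0.8192 = 0.1151
α = arctan(0.1151) = 6.57°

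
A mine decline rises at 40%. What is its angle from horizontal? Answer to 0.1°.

tan θ = 40/100 = 0.4000
θ = arctan(0.4000) = 21.80°

21.8°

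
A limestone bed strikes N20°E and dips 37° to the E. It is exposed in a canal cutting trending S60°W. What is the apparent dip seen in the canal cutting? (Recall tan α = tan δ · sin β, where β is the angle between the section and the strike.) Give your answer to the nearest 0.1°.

25.8°

Angle between strike (N20°E) and section (S60°W): β = 40°.
tan(apparent dip) = tan 37° · sin 40° = 0.4844
apparent dip = arctan 0.4844 = 25.84°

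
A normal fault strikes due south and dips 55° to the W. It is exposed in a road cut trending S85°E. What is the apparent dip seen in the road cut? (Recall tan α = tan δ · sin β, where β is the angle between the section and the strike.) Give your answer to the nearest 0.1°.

54.9°

Angle between strike (due south) and section (S85°E): β = 85°.
tan(apparent dip) = tan 55° · sin 85° = 1.4227
apparent dip = arctan 1.4227 = 54.90°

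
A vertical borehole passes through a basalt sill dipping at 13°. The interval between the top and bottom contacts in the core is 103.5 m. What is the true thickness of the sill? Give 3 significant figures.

True thickness t = h · cos(dip) = 103.5 × cos 13°
t = 103.5 × 0.9744 = 100.847 m

101 m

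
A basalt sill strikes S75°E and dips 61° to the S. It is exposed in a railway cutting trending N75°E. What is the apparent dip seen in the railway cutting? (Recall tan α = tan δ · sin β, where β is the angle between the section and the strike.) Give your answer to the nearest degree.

The section lies 30° from the strike.
tan(apparent dip) = tan 61° · sin 30° = 0.9020
α = arctan(0.9020) = 42.05°

42°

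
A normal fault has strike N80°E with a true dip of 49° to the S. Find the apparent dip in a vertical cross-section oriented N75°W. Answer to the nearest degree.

Angle between strike (N80°E) and section (N75°W): β = 25°.
tan(apparent dip) = tan 49° · sin 25° = 0.4862
α = arctan(0.4862) = 25.93°

26°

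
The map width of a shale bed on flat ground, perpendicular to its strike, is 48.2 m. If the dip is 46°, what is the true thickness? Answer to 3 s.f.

34.7 m

True thickness t = w · sin(dip) = 48.2 × sin 46°
t = 48.2 × 0.7193 = 34.672 m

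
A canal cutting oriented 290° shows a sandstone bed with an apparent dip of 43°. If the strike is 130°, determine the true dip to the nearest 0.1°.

β = acute angle between strike 130° and section 290° = 20°.
tan δ = tan α / sin β = tan 43° / sin 20° = 0.9325 / 0.3420 = 2.7265
true dip = arctan 2.7265 = 69.86°

69.9°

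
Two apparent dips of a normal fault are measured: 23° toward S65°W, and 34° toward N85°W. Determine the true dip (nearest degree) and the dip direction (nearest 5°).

true dip 37°, dip direction 300°

Each apparent-dip line lies in the plane. As unit vectors (x east, y north, z up), v₁ plunges 23°→S65°W and v₂ plunges 34°→N85°W.
Cross product v₁ × v₂ gives the pole to the plane: n ∝ (-0.246, 0.144, 0.382).
True dip = arccos(n_z / |n|) = arccos(0.8014) = 36.7°.
The horizontal component of n points toward azimuth atan2(n_x, n_y) = 300°, the dip direction.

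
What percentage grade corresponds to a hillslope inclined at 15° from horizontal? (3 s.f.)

grade % = 100 × tan 15° = 100 × 0.2679

26.8%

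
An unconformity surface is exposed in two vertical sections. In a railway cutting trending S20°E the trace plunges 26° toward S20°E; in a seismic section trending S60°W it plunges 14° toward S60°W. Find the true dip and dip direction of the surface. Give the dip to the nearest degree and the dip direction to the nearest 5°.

true dip 27°, dip direction 180°

Each apparent-dip line lies in the plane. As unit vectors (x east, y north, z up), v₁ plunges 26°→S20°E and v₂ plunges 14°→S60°W.
The plane normal is n = v₁ × v₂ ∝ (0.008, -0.443, 0.859).
Dip δ = arctan(|n_h|/n_z) = arctan(0.443/0.859) = 27.3°.
Dip direction = azimuth of (n_x, n_y) = atan2(0.008, -0.443) = 179°.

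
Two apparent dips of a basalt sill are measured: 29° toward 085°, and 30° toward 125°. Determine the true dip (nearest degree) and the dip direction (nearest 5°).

true dip 31°, dip direction 110°

Each apparent-dip line lies in the plane. As unit vectors (x east, y north, z up), v₁ plunges 29°→085° and v₂ plunges 30°→125°.
The plane normal is n = v₁ × v₂ ∝ (0.279, -0.092, 0.487).
Dip δ = arctan(|n_h|/n_z) = arctan(0.294/0.487) = 31.1°.
Dip direction = atan2(0.279, -0.092) = 108° (azimuth of n's horizontal projection).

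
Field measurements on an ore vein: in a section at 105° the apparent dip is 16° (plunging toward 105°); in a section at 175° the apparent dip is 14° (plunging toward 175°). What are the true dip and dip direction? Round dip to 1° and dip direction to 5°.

The two traces are lines in the plane: v₁ = (sin 105°·cos 16°, cos 105°·cos 16°, −sin 16°), v₂ = (sin 175°·cos 14°, cos 175°·cos 14°, −sin 14°).
Cross product v₁ × v₂ gives the pole to the plane: n ∝ (0.206, -0.201, 0.876).
True dip = arccos(n_z / |n|) = arccos(0.9500) = 18.2°.
Dip direction = atan2(0.206, -0.201) = 134° (azimuth of n's horizontal projection).

true dip 18°, dip direction 135°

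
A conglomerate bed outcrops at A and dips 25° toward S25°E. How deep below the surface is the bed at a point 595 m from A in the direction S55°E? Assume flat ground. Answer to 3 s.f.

The hole lies 30° from the dip direction, so the down-dip offset is 595 × cos 30° = 515.29 m.
Depth = down-dip offset × tan(dip) = 515.29 × tan 25° = 515.29 × 0.4663
Depth = 240.28 m

240 m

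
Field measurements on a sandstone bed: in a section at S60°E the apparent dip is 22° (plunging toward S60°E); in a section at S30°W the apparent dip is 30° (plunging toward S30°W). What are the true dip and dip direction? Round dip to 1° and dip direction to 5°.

Represent each trace as a vector plunging at its apparent dip toward its trend (east-north-up frame): v₁ = (0.803, -0.464, -0.375), v₂ = (-0.433, -0.750, -0.500).
Cross product v₁ × v₂ gives the pole to the plane: n ∝ (0.049, -0.564, 0.803).
True dip = arccos(n_z / |n|) = arccos(0.8174) = 35.2°.
The horizontal component of n points toward azimuth atan2(n_x, n_y) = 175°, the dip direction.

true dip 35°, dip direction 175°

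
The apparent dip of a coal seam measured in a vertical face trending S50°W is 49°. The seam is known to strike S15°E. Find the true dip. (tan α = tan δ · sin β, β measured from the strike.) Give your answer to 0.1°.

51.8°

The section is 65° from the strike.
tan(true dip) = tan 49° / sin 65° = 1.2693
true dip = arctan 1.2693 = 51.77°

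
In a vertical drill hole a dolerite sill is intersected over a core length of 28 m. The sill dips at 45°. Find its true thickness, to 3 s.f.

True thickness t = h · cos(dip) = 28 × cos 45°
t = 28 × 0.7071 = 19.799 m

19.8 m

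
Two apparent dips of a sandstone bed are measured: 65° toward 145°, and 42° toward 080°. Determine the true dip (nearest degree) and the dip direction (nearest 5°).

Represent each trace as a vector plunging at its apparent dip toward its trend (east-north-up frame): v₁ = (0.242, -0.346, -0.906), v₂ = (0.732, 0.129, -0.669).
Cross product v₁ × v₂ gives the pole to the plane: n ∝ (0.349, -0.501, 0.285).
tan δ = √(n_x²+n_y²)/n_z = 0.610/0.285, so δ = 65.0°.
The horizontal component of n points toward azimuth atan2(n_x, n_y) = 145°, the dip direction.

true dip 65°, dip direction 145°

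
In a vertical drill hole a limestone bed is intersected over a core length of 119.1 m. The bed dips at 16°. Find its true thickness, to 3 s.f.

114 m

True thickness t = h · cos(dip) = 119.1 × cos 16°
t = 119.1 × 0.9613 = 114.486 m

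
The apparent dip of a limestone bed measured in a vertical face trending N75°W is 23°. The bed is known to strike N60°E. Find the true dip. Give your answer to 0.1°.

31.0°

The section is 45° from the strike.
tan(true dip) = tan 23° / sin 45° = 0.6003
δ = arctan(0.6003) = 30.98°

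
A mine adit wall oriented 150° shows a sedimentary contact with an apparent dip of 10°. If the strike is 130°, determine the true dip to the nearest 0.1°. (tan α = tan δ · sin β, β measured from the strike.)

27.3°

β = acute angle between strike 130° and section 150° = 20°.
tan δ = tan α / sin β = tan 10° / sin 20° = 0.1763 / 0.3420 = 0.5155
true dip = arctan 0.5155 = 27.27°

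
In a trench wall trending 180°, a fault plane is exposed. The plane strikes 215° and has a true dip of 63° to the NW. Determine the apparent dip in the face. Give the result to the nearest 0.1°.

The strike is 215° and the section trends 180°; the acute angle between them is β = 35°.
tan α = tan 63° × sin 35° = 1.9626 × 0.5736 = 1.1257
α = arctan(1.1257) = 48.38°

48.4°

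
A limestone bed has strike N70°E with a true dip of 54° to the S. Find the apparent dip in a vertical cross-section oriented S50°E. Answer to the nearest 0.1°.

The strike is N70°E and the section trends S50°E; the acute angle between them is β = 60°.
tan α = tan 54° × sin 60° = 1.3764 × 0.8660 = 1.1920
apparent dip = arctan 1.1920 = 50.01°

50.0°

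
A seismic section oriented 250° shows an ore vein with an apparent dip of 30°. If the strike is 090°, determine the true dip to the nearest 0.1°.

The section is 20° from the strike.
tan(true dip) = tan 30° / sin 20° = 1.6881
true dip = arctan 1.6881 = 59.36°

59.4°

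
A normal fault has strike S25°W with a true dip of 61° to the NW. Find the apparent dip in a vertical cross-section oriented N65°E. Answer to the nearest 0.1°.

49.2°

The strike is S25°W and the section trends N65°E; the acute angle between them is β = 40°.
tan α = tan 61° × sin 40° = 1.8040 × 0.6428 = 1.1596
apparent dip = arctan 1.1596 = 49.23°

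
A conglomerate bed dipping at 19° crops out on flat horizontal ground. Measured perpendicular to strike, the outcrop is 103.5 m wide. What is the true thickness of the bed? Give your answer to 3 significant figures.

True thickness t = w · sin(dip) = 103.5 × sin 19°
t = 103.5 × 0.3256 = 33.696 m

33.7 m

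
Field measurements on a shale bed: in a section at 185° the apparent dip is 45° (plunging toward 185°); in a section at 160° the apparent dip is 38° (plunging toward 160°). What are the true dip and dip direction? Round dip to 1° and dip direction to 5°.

The two traces are lines in the plane: v₁ = (sin 185°·cos 45°, cos 185°·cos 45°, −sin 45°), v₂ = (sin 160°·cos 38°, cos 160°·cos 38°, −sin 38°).
n = v₁ × v₂ = (-0.090, -0.229, 0.235) (taken with n_z > 0).
True dip = arccos(n_z / |n|) = arccos(0.6921) = 46.2°.
Dip direction = azimuth of (n_x, n_y) = atan2(-0.090, -0.229) = 201°.

true dip 46°, dip direction 200°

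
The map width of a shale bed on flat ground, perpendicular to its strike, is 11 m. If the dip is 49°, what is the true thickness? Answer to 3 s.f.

True thickness t = w · sin(dip) = 11 × sin 49°
t = 11 × 0.7547 = 8.302 m

8.30 m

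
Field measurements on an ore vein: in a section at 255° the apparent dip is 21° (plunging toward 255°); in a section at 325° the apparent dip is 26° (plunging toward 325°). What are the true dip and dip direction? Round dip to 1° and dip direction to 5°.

true dip 28°, dip direction 300°

The two traces are lines in the plane: v₁ = (sin 255°·cos 21°, cos 255°·cos 21°, −sin 21°), v₂ = (sin 325°·cos 26°, cos 325°·cos 26°, −sin 26°).
n = v₁ × v₂ = (-0.370, 0.211, 0.788) (taken with n_z > 0).
tan δ = √(n_x²+n_y²)/n_z = 0.426/0.788, so δ = 28.4°.
Dip direction = atan2(-0.370, 0.211) = 300° (azimuth of n's horizontal projection).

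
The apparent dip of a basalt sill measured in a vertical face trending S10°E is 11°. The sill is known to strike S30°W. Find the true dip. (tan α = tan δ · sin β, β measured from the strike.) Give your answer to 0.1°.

β = acute angle between strike S30°W and section S10°E = 40°.
tan δ = tan α / sin β = tan 11° / sin 40° = 0.1944 / 0.6428 = 0.3024
true dip = arctan 0.3024 = 16.83°

16.8°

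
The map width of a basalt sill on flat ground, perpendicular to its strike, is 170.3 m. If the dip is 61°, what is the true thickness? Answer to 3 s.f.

True thickness t = w · sin(dip) = 170.3 × sin 61°
t = 170.3 × 0.8746 = 148.948 m

149 m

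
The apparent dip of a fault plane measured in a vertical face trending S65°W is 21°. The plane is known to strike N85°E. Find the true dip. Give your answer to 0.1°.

48.3°

β = acute angle between strike N85°E and section S65°W = 20°.
tan(true dip) = tan 21° / sin 20° = 1.1223
δ = arctan(1.1223) = 48.30°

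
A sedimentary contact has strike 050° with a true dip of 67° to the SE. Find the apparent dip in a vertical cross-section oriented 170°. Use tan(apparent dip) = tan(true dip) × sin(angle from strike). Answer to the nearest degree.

64°

The strike is 050° and the section trends 170°; the acute angle between them is β = 60°.
tan α = tan 67° × sin 60° = 2.3559 × 0.8660 = 2.0402
α = arctan(2.0402) = 63.89°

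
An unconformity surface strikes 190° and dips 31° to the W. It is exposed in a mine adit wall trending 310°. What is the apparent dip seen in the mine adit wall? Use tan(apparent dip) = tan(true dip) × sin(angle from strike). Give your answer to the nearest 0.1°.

27.5°

Angle between strike (190°) and section (310°): β = 60°.
tan(apparent dip) = tan 31° · sin 60° = 0.5204
apparent dip = arctan 0.5204 = 27.49°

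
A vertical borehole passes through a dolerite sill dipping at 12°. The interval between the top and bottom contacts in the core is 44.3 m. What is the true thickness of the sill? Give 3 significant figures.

True thickness t = h · cos(dip) = 44.3 × cos 12°
t = 44.3 × 0.9781 = 43.332 m

43.3 m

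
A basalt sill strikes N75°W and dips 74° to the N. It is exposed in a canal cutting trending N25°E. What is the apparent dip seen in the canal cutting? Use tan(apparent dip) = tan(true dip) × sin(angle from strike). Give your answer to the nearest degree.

74°

The strike is N75°W and the section trends N25°E; the acute angle between them is β = 80°.
tan(apparent dip) = tan 74° · sin 80° = 3.4344
apparent dip = arctan 3.4344 = 73.77°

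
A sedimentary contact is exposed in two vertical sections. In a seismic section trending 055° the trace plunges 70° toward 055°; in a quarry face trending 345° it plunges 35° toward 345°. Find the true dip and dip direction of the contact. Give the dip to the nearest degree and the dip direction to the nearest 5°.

Each apparent-dip line lies in the plane. As unit vectors (x east, y north, z up), v₁ plunges 70°→055° and v₂ plunges 35°→345°.
The plane normal is n = v₁ × v₂ ∝ (0.631, 0.360, 0.263).
tan δ = √(n_x²+n_y²)/n_z = 0.726/0.263, so δ = 70.1°.
Dip direction = atan2(0.631, 0.360) = 60° (azimuth of n's horizontal projection).

true dip 70°, dip direction 060°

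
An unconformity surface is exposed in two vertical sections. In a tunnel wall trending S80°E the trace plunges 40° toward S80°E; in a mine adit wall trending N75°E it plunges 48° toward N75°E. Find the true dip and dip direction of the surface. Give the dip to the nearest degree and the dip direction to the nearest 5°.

Each apparent-dip line lies in the plane. As unit vectors (x east, y north, z up), v₁ plunges 40°→S80°E and v₂ plunges 48°→N75°E.
n = v₁ × v₂ = (0.210, 0.145, 0.217) (taken with n_z > 0).
tan δ = √(n_x²+n_y²)/n_z = 0.255/0.217, so δ = 49.7°.
Dip direction = atan2(0.210, 0.145) = 55° (azimuth of n's horizontal projection).

true dip 50°, dip direction 055°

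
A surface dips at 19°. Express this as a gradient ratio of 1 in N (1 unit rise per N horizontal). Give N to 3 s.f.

1 : N means tan θ = 1/N, so N = 1/tan 19° = 1/0.3443

1 in 2.90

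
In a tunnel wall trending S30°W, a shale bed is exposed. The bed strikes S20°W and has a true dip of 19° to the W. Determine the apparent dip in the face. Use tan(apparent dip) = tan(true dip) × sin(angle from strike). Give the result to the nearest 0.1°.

3.4°

The strike is S20°W and the section trends S30°W; the acute angle between them is β = 10°.
tan α = tan 19° × sin 10° = 0.3443 × 0.1736 = 0.0598
α = arctan(0.0598) = 3.42°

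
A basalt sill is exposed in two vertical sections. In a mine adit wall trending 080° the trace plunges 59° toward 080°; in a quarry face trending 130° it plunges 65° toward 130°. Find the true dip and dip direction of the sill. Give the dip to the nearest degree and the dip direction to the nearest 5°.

true dip 65°, dip direction 120°

Represent each trace as a vector plunging at its apparent dip toward its trend (east-north-up frame): v₁ = (0.507, 0.089, -0.857), v₂ = (0.324, -0.272, -0.906).
Cross product v₁ × v₂ gives the pole to the plane: n ∝ (0.314, -0.182, 0.167).
True dip = arccos(n_z / |n|) = arccos(0.4175) = 65.3°.
Dip direction = atan2(0.314, -0.182) = 120° (azimuth of n's horizontal projection).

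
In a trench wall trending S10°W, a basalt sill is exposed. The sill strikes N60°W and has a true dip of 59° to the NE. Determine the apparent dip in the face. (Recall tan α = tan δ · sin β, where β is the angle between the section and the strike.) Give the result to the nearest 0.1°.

57.4°

The strike is N60°W and the section trends S10°W; the acute angle between them is β = 70°.
tan α = tan 59° × sin 70° = 1.6643 × 0.9397 = 1.5639
apparent dip = arctan 1.5639 = 57.40°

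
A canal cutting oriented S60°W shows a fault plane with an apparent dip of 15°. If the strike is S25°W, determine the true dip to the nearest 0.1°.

25.0°

The section is 35° from the strike.
tan δ = tan α / sin β = tan 15° / sin 35° = 0.2679 / 0.5736 = 0.4672
δ = arctan(0.4672) = 25.04°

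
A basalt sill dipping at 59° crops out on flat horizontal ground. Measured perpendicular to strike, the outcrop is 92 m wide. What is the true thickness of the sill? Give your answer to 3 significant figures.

True thickness t = w · sin(dip) = 92 × sin 59°
t = 92 × 0.8572 = 78.859 m

78.9 m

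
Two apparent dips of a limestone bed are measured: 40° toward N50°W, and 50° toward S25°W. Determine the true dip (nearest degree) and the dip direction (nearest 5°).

true dip 59°, dip direction 250°

The two traces are lines in the plane: v₁ = (sin 310°·cos 40°, cos 310°·cos 40°, −sin 40°), v₂ = (sin 205°·cos 50°, cos 205°·cos 50°, −sin 50°).
Cross product v₁ × v₂ gives the pole to the plane: n ∝ (-0.752, -0.275, 0.476).
True dip = arccos(n_z / |n|) = arccos(0.5109) = 59.3°.
The horizontal component of n points toward azimuth atan2(n_x, n_y) = 250°, the dip direction.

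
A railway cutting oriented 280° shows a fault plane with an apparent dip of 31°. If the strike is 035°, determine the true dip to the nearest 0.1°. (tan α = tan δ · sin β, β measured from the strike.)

The section is 65° from the strike.
tan(true dip) = tan 31° / sin 65° = 0.6630
true dip = arctan 0.6630 = 33.54°

33.5°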